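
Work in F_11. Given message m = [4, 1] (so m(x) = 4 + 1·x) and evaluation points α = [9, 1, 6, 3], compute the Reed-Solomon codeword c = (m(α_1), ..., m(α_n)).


c = [2, 5, 10, 7]

Message polynomial: m(x) = 4 + 1·x (mod 11).
For each evaluation point α_i, compute m(α_i) mod 11:
  α_1 = 9: Horner steps 1 → 2, so m(9) = 2.
  α_2 = 1: Horner steps 1 → 5, so m(1) = 5.
  α_3 = 6: Horner steps 1 → 10, so m(6) = 10.
  α_4 = 3: Horner steps 1 → 7, so m(3) = 7.
Codeword c = [2, 5, 10, 7] ∈ F_11^4.


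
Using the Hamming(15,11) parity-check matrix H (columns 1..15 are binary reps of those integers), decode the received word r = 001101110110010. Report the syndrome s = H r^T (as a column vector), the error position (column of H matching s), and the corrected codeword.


s = (0, 0, 0, 1)^T, error position = 1, corrected codeword c = 101101110110010

Compute s = H r^T mod 2 one row at a time:
  s_1 = 1 + 0 + 1 + 1 + 0 + 0 + 1 + 0 = 4 ≡ 0 (mod 2).
  s_2 = 1 + 0 + 1 + 1 + 0 + 0 + 1 + 0 = 4 ≡ 0 (mod 2).
  s_3 = 0 + 1 + 1 + 1 + 1 + 1 + 1 + 0 = 6 ≡ 0 (mod 2).
  s_4 = 0 + 1 + 0 + 1 + 0 + 1 + 0 + 0 = 3 ≡ 1 (mod 2).
s = (0, 0, 0, 1)^T — this equals column 1 of H (binary 0001), so error is at position 1.
Correct: flip bit 1 of r = 001101110110010 to get c = 101101110110010.


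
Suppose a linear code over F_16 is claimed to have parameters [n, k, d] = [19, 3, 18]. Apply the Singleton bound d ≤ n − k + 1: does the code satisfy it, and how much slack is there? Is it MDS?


Singleton RHS = n − k + 1 = 17, slack = -1, bound violated (no such code; not MDS).

Singleton bound: d ≤ n − k + 1.
Here n = 19, k = 3, so n − k + 1 = 17.
Given d = 18, check d ≤ 17: NO.
Slack = (n − k + 1) − d = -1.
The slack is negative: d = 18 exceeds n − k + 1 = 17 by 1, so the Singleton bound is violated and no linear [19, 3, 18]_16 code can exist. In particular it is not MDS (MDS requires d = n − k + 1 exactly).
Description: the claimed parameters are [19, 3, 18]_16; such a code would be impossible (violates the Singleton bound).


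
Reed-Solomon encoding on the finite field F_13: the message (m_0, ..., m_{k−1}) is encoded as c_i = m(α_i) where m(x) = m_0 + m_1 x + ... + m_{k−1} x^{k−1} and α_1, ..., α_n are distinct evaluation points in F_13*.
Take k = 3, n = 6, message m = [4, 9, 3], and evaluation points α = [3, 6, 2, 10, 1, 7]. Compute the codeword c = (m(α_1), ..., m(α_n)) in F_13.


c = [6, 10, 8, 4, 3, 6]

Message polynomial: m(x) = 4 + 9·x + 3·x^2 (mod 13).
For each evaluation point α_i, compute m(α_i) mod 13:
  α_1 = 3: Horner steps 3 → 5 → 6, so m(3) = 6.
  α_2 = 6: Horner steps 3 → 1 → 10, so m(6) = 10.
  α_3 = 2: Horner steps 3 → 2 → 8, so m(2) = 8.
  α_4 = 10: Horner steps 3 → 0 → 4, so m(10) = 4.
  α_5 = 1: Horner steps 3 → 12 → 3, so m(1) = 3.
  α_6 = 7: Horner steps 3 → 4 → 6, so m(7) = 6.
Codeword c = [6, 10, 8, 4, 3, 6] ∈ F_13^6.


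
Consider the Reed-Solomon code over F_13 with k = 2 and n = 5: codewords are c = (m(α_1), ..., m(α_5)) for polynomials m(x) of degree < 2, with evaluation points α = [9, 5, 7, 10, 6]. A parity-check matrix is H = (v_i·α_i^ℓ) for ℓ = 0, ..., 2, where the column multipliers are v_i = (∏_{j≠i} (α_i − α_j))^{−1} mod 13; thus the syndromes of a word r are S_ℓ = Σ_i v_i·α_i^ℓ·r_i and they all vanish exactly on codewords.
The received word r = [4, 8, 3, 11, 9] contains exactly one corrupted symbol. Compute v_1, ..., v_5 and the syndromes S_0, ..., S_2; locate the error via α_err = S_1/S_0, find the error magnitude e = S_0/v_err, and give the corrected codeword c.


S = (6, 4, 7), error at position 2, error magnitude e = 6, c = [4, 2, 3, 11, 9].

Step 1: column multipliers v_i = (∏_{j≠i}(α_i − α_j))^{−1} mod 13.
  i = 1 (α = 9): (9−5)(9−7)(9−10)(9−6) = 4·2·(−1)·3 = −24 ≡ 2, so v_1 = 2^{−1} = 7 (mod 13).
  i = 2 (α = 5): (5−9)(5−7)(5−10)(5−6) = (−4)·(−2)·(−5)·(−1) = 40 ≡ 1, so v_2 = 1^{−1} = 1 (mod 13).
  i = 3 (α = 7): (7−9)(7−5)(7−10)(7−6) = (−2)·2·(−3)·1 = 12 ≡ 12, so v_3 = 12^{−1} = 12 (mod 13).
  i = 4 (α = 10): (10−9)(10−5)(10−7)(10−6) = 1·5·3·4 = 60 ≡ 8, so v_4 = 8^{−1} = 5 (mod 13).
  i = 5 (α = 6): (6−9)(6−5)(6−7)(6−10) = (−3)·1·(−1)·(−4) = −12 ≡ 1, so v_5 = 1^{−1} = 1 (mod 13).
  v = [7, 1, 12, 5, 1].
Step 2: syndromes of r = [4, 8, 3, 11, 9] (all sums mod 13).
  S_0 = Σ v_i r_i = 7·4 + 1·8 + 12·3 + 5·11 + 1·9 = 136 ≡ 6.
  S_1 = Σ v_i α_i r_i = 7·9·4 + 1·5·8 + 12·7·3 + 5·10·11 + 1·6·9 = 1148 ≡ 4.
  α_i^2 mod 13 = [3, 12, 10, 9, 10].
  S_2 = Σ v_i α_i^2 r_i = 7·3·4 + 1·12·8 + 12·10·3 + 5·9·11 + 1·10·9 = 1125 ≡ 7.
  S = (6, 4, 7) ≠ 0, so r is not a codeword (an error is present).
Step 3: locate the error. For a single error e at position i, S_ℓ = v_i·e·α_i^ℓ, so α_err = S_1/S_0.
  S_0^{−1} = 6^{−1} = 11 (mod 13), so α_err = 4·11 = 44 ≡ 5 = α_2. Error position i = 2.
  Consistency check: S_2/S_1 = 7·10 = 70 ≡ 5 = α_err ✓ (single-error assumption holds).
Step 4: error magnitude e = S_0/v_2 = S_0·∏_{j≠2}(α_2 − α_j) = 6·1 = 6 ≡ 6 (mod 13).
Step 5: correct position 2: c_2 = r_2 − e = 8 − 6 ≡ 2 (mod 13). Hence c = [4, 2, 3, 11, 9].
  Check: interpolating c through the α_i gives m(x) = 6 + 7·x (degree < 2) with m(α_i) = c_i for every i, so c is indeed a codeword.


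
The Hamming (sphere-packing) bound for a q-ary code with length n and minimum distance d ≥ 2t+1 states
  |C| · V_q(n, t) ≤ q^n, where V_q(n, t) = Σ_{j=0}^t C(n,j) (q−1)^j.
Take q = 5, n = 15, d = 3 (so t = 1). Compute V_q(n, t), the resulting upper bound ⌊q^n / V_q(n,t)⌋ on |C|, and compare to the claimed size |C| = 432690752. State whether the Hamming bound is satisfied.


V_q(n, t) = 61, q^n = 30517578125, Hamming bound = 500288165, |C| = 432690752 ≤ bound (satisfied).

Step 1: Compute V_q(n, t) = Σ_{j=0}^1 C(n, j) (q−1)^j.
  j = 0: C(15,0)·(4)^0 = 1·1 = 1.
  j = 1: C(15,1)·(4)^1 = 15·4 = 60.
  V_q(n, t) = 1 + 60 = 61.
Step 2: q^n = 5^15 = 30517578125.
Step 3: Hamming bound ⌊q^n / V_q(n,t)⌋ = ⌊30517578125/61⌋ = 500288165.
Step 4: Compare |C| = 432690752 to 500288165: satisfied.
The claimed |C| lies below the Hamming bound.


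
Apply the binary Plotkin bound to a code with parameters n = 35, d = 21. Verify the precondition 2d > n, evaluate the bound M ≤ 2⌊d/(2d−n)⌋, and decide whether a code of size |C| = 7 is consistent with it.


Plotkin bound M ≤ 6; given |C| = 7 > bound (violated).

Check applicability: 2d = 42, n = 35.
2d − n = 7 > 0, so Plotkin applies.
Compute d/(2d−n) = 21/7 ≈ 3.0000.
⌊d/(2d−n)⌋ = 3.
Plotkin bound: M ≤ 2·3 = 6.
Given |C| = 7, check: VIOLATED.
This |C| is above the Plotkin bound, so no binary code with n = 35, d = 21 and 7 codewords exists.


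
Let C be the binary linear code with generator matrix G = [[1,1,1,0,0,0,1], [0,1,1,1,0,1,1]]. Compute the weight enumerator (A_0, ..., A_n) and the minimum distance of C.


Weight distribution: A_0 = 1, A_3 = 1, A_4 = 1, A_5 = 1. Minimum distance d = 3.

Enumerate all 2^2 = 4 messages m ∈ F_2^2.
For each, compute codeword c = mG in F_2^7, then tally its weight.
  m = 00 → c = 0000000, weight = 0.
  m = 10 → c = 1110001, weight = 4.
  m = 01 → c = 0111011, weight = 5.
  m = 11 → c = 1001010, weight = 3.
Tally weights:
  weight 0: 1 codewords.
  weight 3: 1 codewords.
  weight 4: 1 codewords.
  weight 5: 1 codewords.
Minimum distance d = smallest w > 0 with A_w > 0 = 3.
Sanity: Σ A_w = 4 = 2^2 = 4 ✓.


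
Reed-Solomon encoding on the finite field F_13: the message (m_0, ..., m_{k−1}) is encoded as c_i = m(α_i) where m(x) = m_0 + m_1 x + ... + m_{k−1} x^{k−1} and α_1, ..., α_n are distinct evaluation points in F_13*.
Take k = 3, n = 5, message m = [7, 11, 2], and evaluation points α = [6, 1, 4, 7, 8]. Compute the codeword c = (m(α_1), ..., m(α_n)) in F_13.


c = [2, 7, 5, 0, 2]

Message polynomial: m(x) = 7 + 11·x + 2·x^2 (mod 13).
For each evaluation point α_i, compute m(α_i) mod 13:
  α_1 = 6: Horner steps 2 → 10 → 2, so m(6) = 2.
  α_2 = 1: Horner steps 2 → 0 → 7, so m(1) = 7.
  α_3 = 4: Horner steps 2 → 6 → 5, so m(4) = 5.
  α_4 = 7: Horner steps 2 → 12 → 0, so m(7) = 0.
  α_5 = 8: Horner steps 2 → 1 → 2, so m(8) = 2.
Codeword c = [2, 7, 5, 0, 2] ∈ F_13^5.


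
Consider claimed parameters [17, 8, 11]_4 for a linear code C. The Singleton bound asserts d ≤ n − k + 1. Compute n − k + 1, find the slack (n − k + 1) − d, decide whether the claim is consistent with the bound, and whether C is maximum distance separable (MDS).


Singleton RHS = n − k + 1 = 10, slack = -1, bound violated (no such code; not MDS).

Singleton bound: d ≤ n − k + 1.
Here n = 17, k = 8, so n − k + 1 = 10.
Given d = 11, check d ≤ 10: NO.
Slack = (n − k + 1) − d = -1.
The slack is negative: d = 11 exceeds n − k + 1 = 10 by 1, so the Singleton bound is violated and no linear [17, 8, 11]_4 code can exist. In particular it is not MDS (MDS requires d = n − k + 1 exactly).
Description: the claimed parameters are [17, 8, 11]_4; such a code would be impossible (violates the Singleton bound).


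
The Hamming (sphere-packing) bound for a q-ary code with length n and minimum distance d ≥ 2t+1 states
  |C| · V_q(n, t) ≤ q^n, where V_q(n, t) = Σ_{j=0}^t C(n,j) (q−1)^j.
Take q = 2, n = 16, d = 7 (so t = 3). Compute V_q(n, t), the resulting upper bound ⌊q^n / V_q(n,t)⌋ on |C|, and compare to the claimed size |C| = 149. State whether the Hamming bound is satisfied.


V_q(n, t) = 697, q^n = 65536, Hamming bound = 94, |C| = 149 > bound (violated).

Step 1: Compute V_q(n, t) = Σ_{j=0}^3 C(n, j) (q−1)^j.
  j = 0: C(16,0)·(1)^0 = 1·1 = 1.
  j = 1: C(16,1)·(1)^1 = 16·1 = 16.
  j = 2: C(16,2)·(1)^2 = 120·1 = 120.
  j = 3: C(16,3)·(1)^3 = 560·1 = 560.
  V_q(n, t) = 1 + 16 + 120 + 560 = 697.
Step 2: q^n = 2^16 = 65536.
Step 3: Hamming bound ⌊q^n / V_q(n,t)⌋ = ⌊65536/697⌋ = 94.
Step 4: Compare |C| = 149 to 94: violated.
The claimed |C| lies above the Hamming bound, so no 2-ary code of length 16 with d ≥ 7 can have 149 codewords.


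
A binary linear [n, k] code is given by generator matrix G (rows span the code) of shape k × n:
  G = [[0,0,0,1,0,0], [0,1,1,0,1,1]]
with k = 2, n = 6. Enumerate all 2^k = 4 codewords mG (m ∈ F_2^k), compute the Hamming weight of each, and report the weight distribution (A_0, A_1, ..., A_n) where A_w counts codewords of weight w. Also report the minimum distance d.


Weight distribution: A_0 = 1, A_1 = 1, A_4 = 1, A_5 = 1. Minimum distance d = 1.

Enumerate all 2^2 = 4 messages m ∈ F_2^2.
For each, compute codeword c = mG in F_2^6, then tally its weight.
  m = 00 → c = 000000, weight = 0.
  m = 10 → c = 000100, weight = 1.
  m = 01 → c = 011011, weight = 4.
  m = 11 → c = 011111, weight = 5.
Tally weights:
  weight 0: 1 codewords.
  weight 1: 1 codewords.
  weight 4: 1 codewords.
  weight 5: 1 codewords.
Minimum distance d = smallest w > 0 with A_w > 0 = 1.
Sanity: Σ A_w = 4 = 2^2 = 4 ✓.


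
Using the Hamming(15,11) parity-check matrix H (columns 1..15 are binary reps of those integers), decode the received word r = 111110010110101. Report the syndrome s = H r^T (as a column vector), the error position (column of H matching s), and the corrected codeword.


s = (1, 0, 1, 0)^T, error position = 10, corrected codeword c = 111110010010101

Compute s = H r^T mod 2 one row at a time:
  s_1 = 1 + 0 + 1 + 1 + 0 + 1 + 0 + 1 = 5 ≡ 1 (mod 2).
  s_2 = 1 + 1 + 0 + 0 + 0 + 1 + 0 + 1 = 4 ≡ 0 (mod 2).
  s_3 = 1 + 1 + 0 + 0 + 1 + 1 + 0 + 1 = 5 ≡ 1 (mod 2).
  s_4 = 1 + 1 + 1 + 0 + 0 + 1 + 1 + 1 = 6 ≡ 0 (mod 2).
s = (1, 0, 1, 0)^T — this equals column 10 of H (binary 1010), so error is at position 10.
Correct: flip bit 10 of r = 111110010110101 to get c = 111110010010101.


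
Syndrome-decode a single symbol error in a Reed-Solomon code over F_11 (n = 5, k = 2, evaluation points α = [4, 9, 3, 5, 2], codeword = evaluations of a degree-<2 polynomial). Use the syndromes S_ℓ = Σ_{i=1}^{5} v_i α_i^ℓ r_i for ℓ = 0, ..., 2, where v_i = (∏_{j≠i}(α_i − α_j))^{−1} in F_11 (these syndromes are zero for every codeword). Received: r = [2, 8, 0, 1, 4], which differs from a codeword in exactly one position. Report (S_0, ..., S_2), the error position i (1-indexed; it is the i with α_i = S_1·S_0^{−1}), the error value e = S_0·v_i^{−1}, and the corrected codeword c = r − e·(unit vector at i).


S = (3, 9, 5), error at position 3, error magnitude e = 8, c = [2, 8, 3, 1, 4].

Step 1: column multipliers v_i = (∏_{j≠i}(α_i − α_j))^{−1} mod 11.
  i = 1 (α = 4): (4−9)(4−3)(4−5)(4−2) = (−5)·1·(−1)·2 = 10 ≡ 10, so v_1 = 10^{−1} = 10 (mod 11).
  i = 2 (α = 9): (9−4)(9−3)(9−5)(9−2) = 5·6·4·7 = 840 ≡ 4, so v_2 = 4^{−1} = 3 (mod 11).
  i = 3 (α = 3): (3−4)(3−9)(3−5)(3−2) = (−1)·(−6)·(−2)·1 = −12 ≡ 10, so v_3 = 10^{−1} = 10 (mod 11).
  i = 4 (α = 5): (5−4)(5−9)(5−3)(5−2) = 1·(−4)·2·3 = −24 ≡ 9, so v_4 = 9^{−1} = 5 (mod 11).
  i = 5 (α = 2): (2−4)(2−9)(2−3)(2−5) = (−2)·(−7)·(−1)·(−3) = 42 ≡ 9, so v_5 = 9^{−1} = 5 (mod 11).
  v = [10, 3, 10, 5, 5].
Step 2: syndromes of r = [2, 8, 0, 1, 4] (all sums mod 11).
  S_0 = Σ v_i r_i = 10·2 + 3·8 + 10·0 + 5·1 + 5·4 = 69 ≡ 3.
  S_1 = Σ v_i α_i r_i = 10·4·2 + 3·9·8 + 10·3·0 + 5·5·1 + 5·2·4 = 361 ≡ 9.
  α_i^2 mod 11 = [5, 4, 9, 3, 4].
  S_2 = Σ v_i α_i^2 r_i = 10·5·2 + 3·4·8 + 10·9·0 + 5·3·1 + 5·4·4 = 291 ≡ 5.
  S = (3, 9, 5) ≠ 0, so r is not a codeword (an error is present).
Step 3: locate the error. For a single error e at position i, S_ℓ = v_i·e·α_i^ℓ, so α_err = S_1/S_0.
  S_0^{−1} = 3^{−1} = 4 (mod 11), so α_err = 9·4 = 36 ≡ 3 = α_3. Error position i = 3.
  Consistency check: S_2/S_1 = 5·5 = 25 ≡ 3 = α_err ✓ (single-error assumption holds).
Step 4: error magnitude e = S_0/v_3 = S_0·∏_{j≠3}(α_3 − α_j) = 3·10 = 30 ≡ 8 (mod 11).
Step 5: correct position 3: c_3 = r_3 − e = 0 − 8 ≡ 3 (mod 11). Hence c = [2, 8, 3, 1, 4].
  Check: interpolating c through the α_i gives m(x) = 6 + 10·x (degree < 2) with m(α_i) = c_i for every i, so c is indeed a codeword.


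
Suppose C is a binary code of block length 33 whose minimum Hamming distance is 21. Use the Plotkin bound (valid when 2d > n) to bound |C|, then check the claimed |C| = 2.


Plotkin bound M ≤ 4; given |C| = 2 ≤ bound (satisfied).

Check applicability: 2d = 42, n = 33.
2d − n = 9 > 0, so Plotkin applies.
Compute d/(2d−n) = 21/9 ≈ 2.3333.
⌊d/(2d−n)⌋ = 2.
Plotkin bound: M ≤ 2·2 = 4.
Given |C| = 2, check: satisfied.
This |C| is below the Plotkin bound.


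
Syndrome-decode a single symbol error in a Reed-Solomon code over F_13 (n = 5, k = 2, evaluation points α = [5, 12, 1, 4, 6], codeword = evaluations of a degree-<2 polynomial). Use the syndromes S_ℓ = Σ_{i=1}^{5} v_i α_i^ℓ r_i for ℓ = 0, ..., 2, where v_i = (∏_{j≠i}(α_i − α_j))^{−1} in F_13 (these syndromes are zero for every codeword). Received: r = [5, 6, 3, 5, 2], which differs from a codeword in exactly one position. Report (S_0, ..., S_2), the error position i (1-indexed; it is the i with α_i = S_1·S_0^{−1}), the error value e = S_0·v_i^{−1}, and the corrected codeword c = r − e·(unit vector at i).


S = (4, 7, 9), error at position 1, error magnitude e = 8, c = [10, 6, 3, 5, 2].

Step 1: column multipliers v_i = (∏_{j≠i}(α_i − α_j))^{−1} mod 13.
  i = 1 (α = 5): (5−12)(5−1)(5−4)(5−6) = (−7)·4·1·(−1) = 28 ≡ 2, so v_1 = 2^{−1} = 7 (mod 13).
  i = 2 (α = 12): (12−5)(12−1)(12−4)(12−6) = 7·11·8·6 = 3696 ≡ 4, so v_2 = 4^{−1} = 10 (mod 13).
  i = 3 (α = 1): (1−5)(1−12)(1−4)(1−6) = (−4)·(−11)·(−3)·(−5) = 660 ≡ 10, so v_3 = 10^{−1} = 4 (mod 13).
  i = 4 (α = 4): (4−5)(4−12)(4−1)(4−6) = (−1)·(−8)·3·(−2) = −48 ≡ 4, so v_4 = 4^{−1} = 10 (mod 13).
  i = 5 (α = 6): (6−5)(6−12)(6−1)(6−4) = 1·(−6)·5·2 = −60 ≡ 5, so v_5 = 5^{−1} = 8 (mod 13).
  v = [7, 10, 4, 10, 8].
Step 2: syndromes of r = [5, 6, 3, 5, 2] (all sums mod 13).
  S_0 = Σ v_i r_i = 7·5 + 10·6 + 4·3 + 10·5 + 8·2 = 173 ≡ 4.
  S_1 = Σ v_i α_i r_i = 7·5·5 + 10·12·6 + 4·1·3 + 10·4·5 + 8·6·2 = 1203 ≡ 7.
  α_i^2 mod 13 = [12, 1, 1, 3, 10].
  S_2 = Σ v_i α_i^2 r_i = 7·12·5 + 10·1·6 + 4·1·3 + 10·3·5 + 8·10·2 = 802 ≡ 9.
  S = (4, 7, 9) ≠ 0, so r is not a codeword (an error is present).
Step 3: locate the error. For a single error e at position i, S_ℓ = v_i·e·α_i^ℓ, so α_err = S_1/S_0.
  S_0^{−1} = 4^{−1} = 10 (mod 13), so α_err = 7·10 = 70 ≡ 5 = α_1. Error position i = 1.
  Consistency check: S_2/S_1 = 9·2 = 18 ≡ 5 = α_err ✓ (single-error assumption holds).
Step 4: error magnitude e = S_0/v_1 = S_0·∏_{j≠1}(α_1 − α_j) = 4·2 = 8 ≡ 8 (mod 13).
Step 5: correct position 1: c_1 = r_1 − e = 5 − 8 ≡ 10 (mod 13). Hence c = [10, 6, 3, 5, 2].
  Check: interpolating c through the α_i gives m(x) = 11 + 5·x (degree < 2) with m(α_i) = c_i for every i, so c is indeed a codeword.


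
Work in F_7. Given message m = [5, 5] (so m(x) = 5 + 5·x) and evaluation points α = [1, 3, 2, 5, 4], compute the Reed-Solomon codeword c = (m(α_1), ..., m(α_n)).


c = [3, 6, 1, 2, 4]

Message polynomial: m(x) = 5 + 5·x (mod 7).
For each evaluation point α_i, compute m(α_i) mod 7:
  α_1 = 1: Horner steps 5 → 3, so m(1) = 3.
  α_2 = 3: Horner steps 5 → 6, so m(3) = 6.
  α_3 = 2: Horner steps 5 → 1, so m(2) = 1.
  α_4 = 5: Horner steps 5 → 2, so m(5) = 2.
  α_5 = 4: Horner steps 5 → 4, so m(4) = 4.
Codeword c = [3, 6, 1, 2, 4] ∈ F_7^5.


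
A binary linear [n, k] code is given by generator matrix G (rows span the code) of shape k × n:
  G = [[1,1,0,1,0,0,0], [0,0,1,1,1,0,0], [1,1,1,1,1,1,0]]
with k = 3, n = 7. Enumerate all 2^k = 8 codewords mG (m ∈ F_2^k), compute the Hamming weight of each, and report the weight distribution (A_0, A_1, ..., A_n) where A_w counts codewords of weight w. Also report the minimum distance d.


Weight distribution: A_0 = 1, A_2 = 1, A_3 = 4, A_4 = 1, A_6 = 1. Minimum distance d = 2.

Enumerate all 2^3 = 8 messages m ∈ F_2^3.
For each, compute codeword c = mG in F_2^7, then tally its weight.
  m = 000 → c = 0000000, weight = 0.
  m = 100 → c = 1101000, weight = 3.
  m = 010 → c = 0011100, weight = 3.
  m = 110 → c = 1110100, weight = 4.
  m = 001 → c = 1111110, weight = 6.
  m = 101 → c = 0010110, weight = 3.
  m = 011 → c = 1100010, weight = 3.
  m = 111 → c = 0001010, weight = 2.
Tally weights:
  weight 0: 1 codewords.
  weight 2: 1 codewords.
  weight 3: 4 codewords.
  weight 4: 1 codewords.
  weight 6: 1 codewords.
Minimum distance d = smallest w > 0 with A_w > 0 = 2.
Sanity: Σ A_w = 8 = 2^3 = 8 ✓.


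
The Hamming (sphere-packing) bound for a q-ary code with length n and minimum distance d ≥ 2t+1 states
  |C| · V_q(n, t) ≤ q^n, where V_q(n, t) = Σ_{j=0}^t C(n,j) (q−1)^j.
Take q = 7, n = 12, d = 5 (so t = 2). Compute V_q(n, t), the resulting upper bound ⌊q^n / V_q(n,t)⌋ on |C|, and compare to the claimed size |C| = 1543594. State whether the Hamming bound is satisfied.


V_q(n, t) = 2449, q^n = 13841287201, Hamming bound = 5651811, |C| = 1543594 ≤ bound (satisfied).

Step 1: Compute V_q(n, t) = Σ_{j=0}^2 C(n, j) (q−1)^j.
  j = 0: C(12,0)·(6)^0 = 1·1 = 1.
  j = 1: C(12,1)·(6)^1 = 12·6 = 72.
  j = 2: C(12,2)·(6)^2 = 66·36 = 2376.
  V_q(n, t) = 1 + 72 + 2376 = 2449.
Step 2: q^n = 7^12 = 13841287201.
Step 3: Hamming bound ⌊q^n / V_q(n,t)⌋ = ⌊13841287201/2449⌋ = 5651811.
Step 4: Compare |C| = 1543594 to 5651811: satisfied.
The claimed |C| lies below the Hamming bound.


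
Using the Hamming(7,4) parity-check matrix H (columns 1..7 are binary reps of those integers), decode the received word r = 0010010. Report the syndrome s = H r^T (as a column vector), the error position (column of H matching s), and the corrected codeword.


s = (1, 0, 1)^T, error position = 5, corrected codeword c = 0010110

Compute s = H r^T mod 2 one row at a time:
  s_1 = 0 + 0 + 1 + 0 = 1 ≡ 1 (mod 2).
  s_2 = 0 + 1 + 1 + 0 = 2 ≡ 0 (mod 2).
  s_3 = 0 + 1 + 0 + 0 = 1 ≡ 1 (mod 2).
s = (1, 0, 1)^T — this equals column 5 of H (binary 101), so error is at position 5.
Correct: flip bit 5 of r = 0010010 to get c = 0010110.


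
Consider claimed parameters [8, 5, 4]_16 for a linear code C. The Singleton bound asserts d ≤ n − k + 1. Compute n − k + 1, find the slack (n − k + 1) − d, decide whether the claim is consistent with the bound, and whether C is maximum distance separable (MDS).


Singleton RHS = n − k + 1 = 4, slack = 0, bound satisfied, MDS.

Singleton bound: d ≤ n − k + 1.
Here n = 8, k = 5, so n − k + 1 = 4.
Given d = 4, check d ≤ 4: YES.
Slack = (n − k + 1) − d = 0.
The code is MDS (slack = 0).
Description: the claimed parameters are [8, 5, 4]_16; such a code would be MDS (meets Singleton bound).


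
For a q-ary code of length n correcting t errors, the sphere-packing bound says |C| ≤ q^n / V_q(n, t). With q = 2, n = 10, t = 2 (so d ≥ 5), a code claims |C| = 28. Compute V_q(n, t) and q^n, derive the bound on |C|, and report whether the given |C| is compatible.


V_q(n, t) = 56, q^n = 1024, Hamming bound = 18, |C| = 28 > bound (violated).

Step 1: Compute V_q(n, t) = Σ_{j=0}^2 C(n, j) (q−1)^j.
  j = 0: C(10,0)·(1)^0 = 1·1 = 1.
  j = 1: C(10,1)·(1)^1 = 10·1 = 10.
  j = 2: C(10,2)·(1)^2 = 45·1 = 45.
  V_q(n, t) = 1 + 10 + 45 = 56.
Step 2: q^n = 2^10 = 1024.
Step 3: Hamming bound ⌊q^n / V_q(n,t)⌋ = ⌊1024/56⌋ = 18.
Step 4: Compare |C| = 28 to 18: violated.
The claimed |C| lies above the Hamming bound, so no 2-ary code of length 10 with d ≥ 5 can have 28 codewords.


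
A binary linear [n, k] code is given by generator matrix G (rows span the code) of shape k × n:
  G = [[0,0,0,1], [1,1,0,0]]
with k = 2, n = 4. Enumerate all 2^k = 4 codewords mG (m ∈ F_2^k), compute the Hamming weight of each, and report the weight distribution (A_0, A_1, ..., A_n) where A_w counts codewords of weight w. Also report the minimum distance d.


Weight distribution: A_0 = 1, A_1 = 1, A_2 = 1, A_3 = 1. Minimum distance d = 1.

Enumerate all 2^2 = 4 messages m ∈ F_2^2.
For each, compute codeword c = mG in F_2^4, then tally its weight.
  m = 00 → c = 0000, weight = 0.
  m = 10 → c = 0001, weight = 1.
  m = 01 → c = 1100, weight = 2.
  m = 11 → c = 1101, weight = 3.
Tally weights:
  weight 0: 1 codewords.
  weight 1: 1 codewords.
  weight 2: 1 codewords.
  weight 3: 1 codewords.
Minimum distance d = smallest w > 0 with A_w > 0 = 1.
Sanity: Σ A_w = 4 = 2^2 = 4 ✓.


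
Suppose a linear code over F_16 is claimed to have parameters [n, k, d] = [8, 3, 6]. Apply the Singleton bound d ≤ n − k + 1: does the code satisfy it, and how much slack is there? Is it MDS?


Singleton RHS = n − k + 1 = 6, slack = 0, bound satisfied, MDS.

Singleton bound: d ≤ n − k + 1.
Here n = 8, k = 3, so n − k + 1 = 6.
Given d = 6, check d ≤ 6: YES.
Slack = (n − k + 1) − d = 0.
The code is MDS (slack = 0).
Description: the claimed parameters are [8, 3, 6]_16; such a code would be MDS (meets Singleton bound).


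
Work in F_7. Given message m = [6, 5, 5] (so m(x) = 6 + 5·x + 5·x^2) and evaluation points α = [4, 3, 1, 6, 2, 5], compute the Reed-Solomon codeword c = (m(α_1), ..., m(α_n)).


c = [1, 3, 2, 6, 1, 2]

Message polynomial: m(x) = 6 + 5·x + 5·x^2 (mod 7).
For each evaluation point α_i, compute m(α_i) mod 7:
  α_1 = 4: Horner steps 5 → 4 → 1, so m(4) = 1.
  α_2 = 3: Horner steps 5 → 6 → 3, so m(3) = 3.
  α_3 = 1: Horner steps 5 → 3 → 2, so m(1) = 2.
  α_4 = 6: Horner steps 5 → 0 → 6, so m(6) = 6.
  α_5 = 2: Horner steps 5 → 1 → 1, so m(2) = 1.
  α_6 = 5: Horner steps 5 → 2 → 2, so m(5) = 2.
Codeword c = [1, 3, 2, 6, 1, 2] ∈ F_7^6.


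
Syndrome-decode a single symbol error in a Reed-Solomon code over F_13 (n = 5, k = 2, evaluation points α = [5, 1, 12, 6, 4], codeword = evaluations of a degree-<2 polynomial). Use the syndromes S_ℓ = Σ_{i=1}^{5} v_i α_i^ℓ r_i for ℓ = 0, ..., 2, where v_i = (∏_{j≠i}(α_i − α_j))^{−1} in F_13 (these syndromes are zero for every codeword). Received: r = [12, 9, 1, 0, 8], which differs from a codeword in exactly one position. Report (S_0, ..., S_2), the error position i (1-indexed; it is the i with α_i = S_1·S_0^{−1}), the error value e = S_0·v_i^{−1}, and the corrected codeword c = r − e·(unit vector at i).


S = (2, 12, 7), error at position 4, error magnitude e = 10, c = [12, 9, 1, 3, 8].

Step 1: column multipliers v_i = (∏_{j≠i}(α_i − α_j))^{−1} mod 13.
  i = 1 (α = 5): (5−1)(5−12)(5−6)(5−4) = 4·(−7)·(−1)·1 = 28 ≡ 2, so v_1 = 2^{−1} = 7 (mod 13).
  i = 2 (α = 1): (1−5)(1−12)(1−6)(1−4) = (−4)·(−11)·(−5)·(−3) = 660 ≡ 10, so v_2 = 10^{−1} = 4 (mod 13).
  i = 3 (α = 12): (12−5)(12−1)(12−6)(12−4) = 7·11·6·8 = 3696 ≡ 4, so v_3 = 4^{−1} = 10 (mod 13).
  i = 4 (α = 6): (6−5)(6−1)(6−12)(6−4) = 1·5·(−6)·2 = −60 ≡ 5, so v_4 = 5^{−1} = 8 (mod 13).
  i = 5 (α = 4): (4−5)(4−1)(4−12)(4−6) = (−1)·3·(−8)·(−2) = −48 ≡ 4, so v_5 = 4^{−1} = 10 (mod 13).
  v = [7, 4, 10, 8, 10].
Step 2: syndromes of r = [12, 9, 1, 0, 8] (all sums mod 13).
  S_0 = Σ v_i r_i = 7·12 + 4·9 + 10·1 + 8·0 + 10·8 = 210 ≡ 2.
  S_1 = Σ v_i α_i r_i = 7·5·12 + 4·1·9 + 10·12·1 + 8·6·0 + 10·4·8 = 896 ≡ 12.
  α_i^2 mod 13 = [12, 1, 1, 10, 3].
  S_2 = Σ v_i α_i^2 r_i = 7·12·12 + 4·1·9 + 10·1·1 + 8·10·0 + 10·3·8 = 1294 ≡ 7.
  S = (2, 12, 7) ≠ 0, so r is not a codeword (an error is present).
Step 3: locate the error. For a single error e at position i, S_ℓ = v_i·e·α_i^ℓ, so α_err = S_1/S_0.
  S_0^{−1} = 2^{−1} = 7 (mod 13), so α_err = 12·7 = 84 ≡ 6 = α_4. Error position i = 4.
  Consistency check: S_2/S_1 = 7·12 = 84 ≡ 6 = α_err ✓ (single-error assumption holds).
Step 4: error magnitude e = S_0/v_4 = S_0·∏_{j≠4}(α_4 − α_j) = 2·5 = 10 ≡ 10 (mod 13).
Step 5: correct position 4: c_4 = r_4 − e = 0 − 10 ≡ 3 (mod 13). Hence c = [12, 9, 1, 3, 8].
  Check: interpolating c through the α_i gives m(x) = 5 + 4·x (degree < 2) with m(α_i) = c_i for every i, so c is indeed a codeword.


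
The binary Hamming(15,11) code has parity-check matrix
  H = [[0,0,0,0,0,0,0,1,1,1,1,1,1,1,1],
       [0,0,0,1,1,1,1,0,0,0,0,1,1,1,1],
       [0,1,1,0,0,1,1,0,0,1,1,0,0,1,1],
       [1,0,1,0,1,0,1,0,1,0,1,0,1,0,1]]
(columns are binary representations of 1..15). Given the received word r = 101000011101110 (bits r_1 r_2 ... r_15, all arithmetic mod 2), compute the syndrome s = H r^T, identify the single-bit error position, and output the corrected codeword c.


s = (0, 1, 1, 0)^T, error position = 6, corrected codeword c = 101001011101110

Compute s = H r^T mod 2 one row at a time:
  s_1 = 1 + 1 + 1 + 0 + 1 + 1 + 1 + 0 = 6 ≡ 0 (mod 2).
  s_2 = 0 + 0 + 0 + 0 + 1 + 1 + 1 + 0 = 3 ≡ 1 (mod 2).
  s_3 = 0 + 1 + 0 + 0 + 1 + 0 + 1 + 0 = 3 ≡ 1 (mod 2).
  s_4 = 1 + 1 + 0 + 0 + 1 + 0 + 1 + 0 = 4 ≡ 0 (mod 2).
s = (0, 1, 1, 0)^T — this equals column 6 of H (binary 0110), so error is at position 6.
Correct: flip bit 6 of r = 101000011101110 to get c = 101001011101110.


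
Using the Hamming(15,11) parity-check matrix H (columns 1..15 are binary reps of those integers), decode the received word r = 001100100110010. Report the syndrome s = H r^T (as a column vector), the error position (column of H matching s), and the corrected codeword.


s = (1, 1, 1, 1)^T, error position = 15, corrected codeword c = 001100100110011

Compute s = H r^T mod 2 one row at a time:
  s_1 = 0 + 0 + 1 + 1 + 0 + 0 + 1 + 0 = 3 ≡ 1 (mod 2).
  s_2 = 1 + 0 + 0 + 1 + 0 + 0 + 1 + 0 = 3 ≡ 1 (mod 2).
  s_3 = 0 + 1 + 0 + 1 + 1 + 1 + 1 + 0 = 5 ≡ 1 (mod 2).
  s_4 = 0 + 1 + 0 + 1 + 0 + 1 + 0 + 0 = 3 ≡ 1 (mod 2).
s = (1, 1, 1, 1)^T — this equals column 15 of H (binary 1111), so error is at position 15.
Correct: flip bit 15 of r = 001100100110010 to get c = 001100100110011.


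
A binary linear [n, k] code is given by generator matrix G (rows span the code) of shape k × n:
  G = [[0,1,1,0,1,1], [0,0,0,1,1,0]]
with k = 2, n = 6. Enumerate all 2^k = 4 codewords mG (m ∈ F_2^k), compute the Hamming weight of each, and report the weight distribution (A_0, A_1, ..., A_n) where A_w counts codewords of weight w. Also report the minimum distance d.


Weight distribution: A_0 = 1, A_2 = 1, A_4 = 2. Minimum distance d = 2.

Enumerate all 2^2 = 4 messages m ∈ F_2^2.
For each, compute codeword c = mG in F_2^6, then tally its weight.
  m = 00 → c = 000000, weight = 0.
  m = 10 → c = 011011, weight = 4.
  m = 01 → c = 000110, weight = 2.
  m = 11 → c = 011101, weight = 4.
Tally weights:
  weight 0: 1 codewords.
  weight 2: 1 codewords.
  weight 4: 2 codewords.
Minimum distance d = smallest w > 0 with A_w > 0 = 2.
Sanity: Σ A_w = 4 = 2^2 = 4 ✓.


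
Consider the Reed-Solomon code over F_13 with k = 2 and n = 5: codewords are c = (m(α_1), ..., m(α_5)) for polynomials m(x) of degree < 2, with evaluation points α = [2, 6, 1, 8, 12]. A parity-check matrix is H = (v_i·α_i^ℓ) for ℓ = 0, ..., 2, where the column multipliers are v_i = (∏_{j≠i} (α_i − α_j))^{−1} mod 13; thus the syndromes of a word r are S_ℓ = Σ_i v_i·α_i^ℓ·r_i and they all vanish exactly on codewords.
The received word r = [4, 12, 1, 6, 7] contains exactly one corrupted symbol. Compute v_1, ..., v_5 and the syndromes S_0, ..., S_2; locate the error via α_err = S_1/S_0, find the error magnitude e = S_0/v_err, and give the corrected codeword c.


S = (12, 11, 9), error at position 1, error magnitude e = 6, c = [11, 12, 1, 6, 7].

Step 1: column multipliers v_i = (∏_{j≠i}(α_i − α_j))^{−1} mod 13.
  i = 1 (α = 2): (2−6)(2−1)(2−8)(2−12) = (−4)·1·(−6)·(−10) = −240 ≡ 7, so v_1 = 7^{−1} = 2 (mod 13).
  i = 2 (α = 6): (6−2)(6−1)(6−8)(6−12) = 4·5·(−2)·(−6) = 240 ≡ 6, so v_2 = 6^{−1} = 11 (mod 13).
  i = 3 (α = 1): (1−2)(1−6)(1−8)(1−12) = (−1)·(−5)·(−7)·(−11) = 385 ≡ 8, so v_3 = 8^{−1} = 5 (mod 13).
  i = 4 (α = 8): (8−2)(8−6)(8−1)(8−12) = 6·2·7·(−4) = −336 ≡ 2, so v_4 = 2^{−1} = 7 (mod 13).
  i = 5 (α = 12): (12−2)(12−6)(12−1)(12−8) = 10·6·11·4 = 2640 ≡ 1, so v_5 = 1^{−1} = 1 (mod 13).
  v = [2, 11, 5, 7, 1].
Step 2: syndromes of r = [4, 12, 1, 6, 7] (all sums mod 13).
  S_0 = Σ v_i r_i = 2·4 + 11·12 + 5·1 + 7·6 + 1·7 = 194 ≡ 12.
  S_1 = Σ v_i α_i r_i = 2·2·4 + 11·6·12 + 5·1·1 + 7·8·6 + 1·12·7 = 1233 ≡ 11.
  α_i^2 mod 13 = [4, 10, 1, 12, 1].
  S_2 = Σ v_i α_i^2 r_i = 2·4·4 + 11·10·12 + 5·1·1 + 7·12·6 + 1·1·7 = 1868 ≡ 9.
  S = (12, 11, 9) ≠ 0, so r is not a codeword (an error is present).
Step 3: locate the error. For a single error e at position i, S_ℓ = v_i·e·α_i^ℓ, so α_err = S_1/S_0.
  S_0^{−1} = 12^{−1} = 12 (mod 13), so α_err = 11·12 = 132 ≡ 2 = α_1. Error position i = 1.
  Consistency check: S_2/S_1 = 9·6 = 54 ≡ 2 = α_err ✓ (single-error assumption holds).
Step 4: error magnitude e = S_0/v_1 = S_0·∏_{j≠1}(α_1 − α_j) = 12·7 = 84 ≡ 6 (mod 13).
Step 5: correct position 1: c_1 = r_1 − e = 4 − 6 ≡ 11 (mod 13). Hence c = [11, 12, 1, 6, 7].
  Check: interpolating c through the α_i gives m(x) = 4 + 10·x (degree < 2) with m(α_i) = c_i for every i, so c is indeed a codeword.


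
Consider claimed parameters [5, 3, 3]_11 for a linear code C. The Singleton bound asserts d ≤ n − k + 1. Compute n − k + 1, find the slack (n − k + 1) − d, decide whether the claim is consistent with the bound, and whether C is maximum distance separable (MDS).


Singleton RHS = n − k + 1 = 3, slack = 0, bound satisfied, MDS.

Singleton bound: d ≤ n − k + 1.
Here n = 5, k = 3, so n − k + 1 = 3.
Given d = 3, check d ≤ 3: YES.
Slack = (n − k + 1) − d = 0.
The code is MDS (slack = 0).
Description: the claimed parameters are [5, 3, 3]_11; such a code would be MDS (meets Singleton bound).


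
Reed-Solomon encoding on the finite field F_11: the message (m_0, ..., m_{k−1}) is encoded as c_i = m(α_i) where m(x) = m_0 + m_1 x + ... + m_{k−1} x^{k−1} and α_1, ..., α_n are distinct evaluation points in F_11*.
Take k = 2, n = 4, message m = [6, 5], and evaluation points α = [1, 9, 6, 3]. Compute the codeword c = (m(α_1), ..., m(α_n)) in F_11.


c = [0, 7, 3, 10]

Message polynomial: m(x) = 6 + 5·x (mod 11).
For each evaluation point α_i, compute m(α_i) mod 11:
  α_1 = 1: Horner steps 5 → 0, so m(1) = 0.
  α_2 = 9: Horner steps 5 → 7, so m(9) = 7.
  α_3 = 6: Horner steps 5 → 3, so m(6) = 3.
  α_4 = 3: Horner steps 5 → 10, so m(3) = 10.
Codeword c = [0, 7, 3, 10] ∈ F_11^4.


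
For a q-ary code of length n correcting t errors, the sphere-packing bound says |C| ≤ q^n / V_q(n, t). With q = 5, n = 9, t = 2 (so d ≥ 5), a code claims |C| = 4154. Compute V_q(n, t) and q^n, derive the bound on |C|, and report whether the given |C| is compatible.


V_q(n, t) = 613, q^n = 1953125, Hamming bound = 3186, |C| = 4154 > bound (violated).

Step 1: Compute V_q(n, t) = Σ_{j=0}^2 C(n, j) (q−1)^j.
  j = 0: C(9,0)·(4)^0 = 1·1 = 1.
  j = 1: C(9,1)·(4)^1 = 9·4 = 36.
  j = 2: C(9,2)·(4)^2 = 36·16 = 576.
  V_q(n, t) = 1 + 36 + 576 = 613.
Step 2: q^n = 5^9 = 1953125.
Step 3: Hamming bound ⌊q^n / V_q(n,t)⌋ = ⌊1953125/613⌋ = 3186.
Step 4: Compare |C| = 4154 to 3186: violated.
The claimed |C| lies above the Hamming bound, so no 5-ary code of length 9 with d ≥ 5 can have 4154 codewords.


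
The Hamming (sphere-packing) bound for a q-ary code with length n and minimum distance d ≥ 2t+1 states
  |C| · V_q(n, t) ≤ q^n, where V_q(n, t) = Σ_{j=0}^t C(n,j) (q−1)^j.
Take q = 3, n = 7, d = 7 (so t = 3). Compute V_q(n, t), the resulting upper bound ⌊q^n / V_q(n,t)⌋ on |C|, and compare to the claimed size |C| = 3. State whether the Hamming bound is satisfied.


V_q(n, t) = 379, q^n = 2187, Hamming bound = 5, |C| = 3 ≤ bound (satisfied).

Step 1: Compute V_q(n, t) = Σ_{j=0}^3 C(n, j) (q−1)^j.
  j = 0: C(7,0)·(2)^0 = 1·1 = 1.
  j = 1: C(7,1)·(2)^1 = 7·2 = 14.
  j = 2: C(7,2)·(2)^2 = 21·4 = 84.
  j = 3: C(7,3)·(2)^3 = 35·8 = 280.
  V_q(n, t) = 1 + 14 + 84 + 280 = 379.
Step 2: q^n = 3^7 = 2187.
Step 3: Hamming bound ⌊q^n / V_q(n,t)⌋ = ⌊2187/379⌋ = 5.
Step 4: Compare |C| = 3 to 5: satisfied.
The claimed |C| lies below the Hamming bound.


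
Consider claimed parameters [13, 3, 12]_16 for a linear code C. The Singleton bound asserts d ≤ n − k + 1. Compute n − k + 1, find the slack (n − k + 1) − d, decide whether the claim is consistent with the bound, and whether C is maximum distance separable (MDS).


Singleton RHS = n − k + 1 = 11, slack = -1, bound violated (no such code; not MDS).

Singleton bound: d ≤ n − k + 1.
Here n = 13, k = 3, so n − k + 1 = 11.
Given d = 12, check d ≤ 11: NO.
Slack = (n − k + 1) − d = -1.
The slack is negative: d = 12 exceeds n − k + 1 = 11 by 1, so the Singleton bound is violated and no linear [13, 3, 12]_16 code can exist. In particular it is not MDS (MDS requires d = n − k + 1 exactly).
Description: the claimed parameters are [13, 3, 12]_16; such a code would be impossible (violates the Singleton bound).


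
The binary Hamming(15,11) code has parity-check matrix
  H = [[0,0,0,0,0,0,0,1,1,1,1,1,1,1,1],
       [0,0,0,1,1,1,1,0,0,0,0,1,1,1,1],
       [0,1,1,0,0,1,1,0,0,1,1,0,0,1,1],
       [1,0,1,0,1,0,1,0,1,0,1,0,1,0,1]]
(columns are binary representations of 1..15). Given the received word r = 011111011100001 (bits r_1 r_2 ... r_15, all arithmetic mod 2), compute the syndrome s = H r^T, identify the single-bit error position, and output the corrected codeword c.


s = (0, 0, 1, 0)^T, error position = 2, corrected codeword c = 001111011100001

Compute s = H r^T mod 2 one row at a time:
  s_1 = 1 + 1 + 1 + 0 + 0 + 0 + 0 + 1 = 4 ≡ 0 (mod 2).
  s_2 = 1 + 1 + 1 + 0 + 0 + 0 + 0 + 1 = 4 ≡ 0 (mod 2).
  s_3 = 1 + 1 + 1 + 0 + 1 + 0 + 0 + 1 = 5 ≡ 1 (mod 2).
  s_4 = 0 + 1 + 1 + 0 + 1 + 0 + 0 + 1 = 4 ≡ 0 (mod 2).
s = (0, 0, 1, 0)^T — this equals column 2 of H (binary 0010), so error is at position 2.
Correct: flip bit 2 of r = 011111011100001 to get c = 001111011100001.


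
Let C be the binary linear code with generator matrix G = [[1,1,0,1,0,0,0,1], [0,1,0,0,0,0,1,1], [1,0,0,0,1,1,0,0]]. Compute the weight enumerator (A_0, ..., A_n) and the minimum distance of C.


Weight distribution: A_0 = 1, A_3 = 3, A_4 = 2, A_5 = 1, A_6 = 1. Minimum distance d = 3.

Enumerate all 2^3 = 8 messages m ∈ F_2^3.
For each, compute codeword c = mG in F_2^8, then tally its weight.
  m = 000 → c = 00000000, weight = 0.
  m = 100 → c = 11010001, weight = 4.
  m = 010 → c = 01000011, weight = 3.
  m = 110 → c = 10010010, weight = 3.
  m = 001 → c = 10001100, weight = 3.
  m = 101 → c = 01011101, weight = 5.
  m = 011 → c = 11001111, weight = 6.
  m = 111 → c = 00011110, weight = 4.
Tally weights:
  weight 0: 1 codewords.
  weight 3: 3 codewords.
  weight 4: 2 codewords.
  weight 5: 1 codewords.
  weight 6: 1 codewords.
Minimum distance d = smallest w > 0 with A_w > 0 = 3.
Sanity: Σ A_w = 8 = 2^3 = 8 ✓.


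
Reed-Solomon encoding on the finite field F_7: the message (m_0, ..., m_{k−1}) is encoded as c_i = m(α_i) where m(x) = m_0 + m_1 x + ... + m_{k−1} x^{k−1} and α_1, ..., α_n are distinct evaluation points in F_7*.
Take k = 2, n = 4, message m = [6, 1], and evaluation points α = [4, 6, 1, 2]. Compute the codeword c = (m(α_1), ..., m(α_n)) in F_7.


c = [3, 5, 0, 1]

Message polynomial: m(x) = 6 + 1·x (mod 7).
For each evaluation point α_i, compute m(α_i) mod 7:
  α_1 = 4: Horner steps 1 → 3, so m(4) = 3.
  α_2 = 6: Horner steps 1 → 5, so m(6) = 5.
  α_3 = 1: Horner steps 1 → 0, so m(1) = 0.
  α_4 = 2: Horner steps 1 → 1, so m(2) = 1.
Codeword c = [3, 5, 0, 1] ∈ F_7^4.


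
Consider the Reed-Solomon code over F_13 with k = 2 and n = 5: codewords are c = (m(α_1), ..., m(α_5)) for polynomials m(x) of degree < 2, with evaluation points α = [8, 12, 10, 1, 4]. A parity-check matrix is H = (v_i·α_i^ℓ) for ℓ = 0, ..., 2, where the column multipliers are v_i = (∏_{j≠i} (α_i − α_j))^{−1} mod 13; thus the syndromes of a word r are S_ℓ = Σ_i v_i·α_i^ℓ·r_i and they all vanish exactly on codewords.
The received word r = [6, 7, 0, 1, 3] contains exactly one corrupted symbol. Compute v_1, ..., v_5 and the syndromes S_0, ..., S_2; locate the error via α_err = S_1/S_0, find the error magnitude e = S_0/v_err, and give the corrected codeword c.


S = (7, 2, 8), error at position 5, error magnitude e = 11, c = [6, 7, 0, 1, 5].

Step 1: column multipliers v_i = (∏_{j≠i}(α_i − α_j))^{−1} mod 13.
  i = 1 (α = 8): (8−12)(8−10)(8−1)(8−4) = (−4)·(−2)·7·4 = 224 ≡ 3, so v_1 = 3^{−1} = 9 (mod 13).
  i = 2 (α = 12): (12−8)(12−10)(12−1)(12−4) = 4·2·11·8 = 704 ≡ 2, so v_2 = 2^{−1} = 7 (mod 13).
  i = 3 (α = 10): (10−8)(10−12)(10−1)(10−4) = 2·(−2)·9·6 = −216 ≡ 5, so v_3 = 5^{−1} = 8 (mod 13).
  i = 4 (α = 1): (1−8)(1−12)(1−10)(1−4) = (−7)·(−11)·(−9)·(−3) = 2079 ≡ 12, so v_4 = 12^{−1} = 12 (mod 13).
  i = 5 (α = 4): (4−8)(4−12)(4−10)(4−1) = (−4)·(−8)·(−6)·3 = −576 ≡ 9, so v_5 = 9^{−1} = 3 (mod 13).
  v = [9, 7, 8, 12, 3].
Step 2: syndromes of r = [6, 7, 0, 1, 3] (all sums mod 13).
  S_0 = Σ v_i r_i = 9·6 + 7·7 + 8·0 + 12·1 + 3·3 = 124 ≡ 7.
  S_1 = Σ v_i α_i r_i = 9·8·6 + 7·12·7 + 8·10·0 + 12·1·1 + 3·4·3 = 1068 ≡ 2.
  α_i^2 mod 13 = [12, 1, 9, 1, 3].
  S_2 = Σ v_i α_i^2 r_i = 9·12·6 + 7·1·7 + 8·9·0 + 12·1·1 + 3·3·3 = 736 ≡ 8.
  S = (7, 2, 8) ≠ 0, so r is not a codeword (an error is present).
Step 3: locate the error. For a single error e at position i, S_ℓ = v_i·e·α_i^ℓ, so α_err = S_1/S_0.
  S_0^{−1} = 7^{−1} = 2 (mod 13), so α_err = 2·2 = 4 ≡ 4 = α_5. Error position i = 5.
  Consistency check: S_2/S_1 = 8·7 = 56 ≡ 4 = α_err ✓ (single-error assumption holds).
Step 4: error magnitude e = S_0/v_5 = S_0·∏_{j≠5}(α_5 − α_j) = 7·9 = 63 ≡ 11 (mod 13).
Step 5: correct position 5: c_5 = r_5 − e = 3 − 11 ≡ 5 (mod 13). Hence c = [6, 7, 0, 1, 5].
  Check: interpolating c through the α_i gives m(x) = 4 + 10·x (degree < 2) with m(α_i) = c_i for every i, so c is indeed a codeword.
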